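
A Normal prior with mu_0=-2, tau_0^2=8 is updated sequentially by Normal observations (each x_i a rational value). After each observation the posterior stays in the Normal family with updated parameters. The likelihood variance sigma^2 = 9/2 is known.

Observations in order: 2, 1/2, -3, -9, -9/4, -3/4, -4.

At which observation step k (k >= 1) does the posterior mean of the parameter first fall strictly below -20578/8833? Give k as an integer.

obs 1: x=2 → posterior Normal(14/25, 72/25)
obs 2: x=1/2 → posterior Normal(22/41, 72/41)
obs 3: x=-3 → posterior Normal(-26/57, 24/19)
obs 4: x=-9 → posterior Normal(-170/73, 72/73)
obs 5: x=-9/4 → posterior Normal(-206/89, 72/89)
obs 6: x=-3/4 → posterior Normal(-218/105, 24/35)
obs 7: x=-4 → posterior Normal(-282/121, 72/121)

k = 7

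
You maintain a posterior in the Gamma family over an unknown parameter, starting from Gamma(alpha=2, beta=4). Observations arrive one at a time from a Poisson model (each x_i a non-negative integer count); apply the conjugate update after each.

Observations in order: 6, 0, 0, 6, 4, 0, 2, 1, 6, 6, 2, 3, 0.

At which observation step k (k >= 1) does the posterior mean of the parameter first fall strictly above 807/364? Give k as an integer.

k = 10

obs 1: x=6 → posterior Gamma(8, 5)
obs 2: x=0 → posterior Gamma(8, 6)
obs 3: x=0 → posterior Gamma(8, 7)
obs 4: x=6 → posterior Gamma(14, 8)
obs 5: x=4 → posterior Gamma(18, 9)
obs 6: x=0 → posterior Gamma(18, 10)
obs 7: x=2 → posterior Gamma(20, 11)
obs 8: x=1 → posterior Gamma(21, 12)
obs 9: x=6 → posterior Gamma(27, 13)
obs 10: x=6 → posterior Gamma(33, 14)
obs 11: x=2 → posterior Gamma(35, 15)
obs 12: x=3 → posterior Gamma(38, 16)
obs 13: x=0 → posterior Gamma(38, 17)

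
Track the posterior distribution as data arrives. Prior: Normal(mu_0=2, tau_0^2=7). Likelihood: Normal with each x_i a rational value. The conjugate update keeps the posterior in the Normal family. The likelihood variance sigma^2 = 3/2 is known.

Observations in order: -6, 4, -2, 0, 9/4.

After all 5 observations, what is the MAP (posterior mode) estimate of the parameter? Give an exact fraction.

-37/146

obs 1: x=-6 → posterior Normal(-78/17, 21/17)
obs 2: x=4 → posterior Normal(-22/31, 21/31)
obs 3: x=-2 → posterior Normal(-10/9, 7/15)
obs 4: x=0 → posterior Normal(-50/59, 21/59)
obs 5: x=9/4 → posterior Normal(-37/146, 21/73)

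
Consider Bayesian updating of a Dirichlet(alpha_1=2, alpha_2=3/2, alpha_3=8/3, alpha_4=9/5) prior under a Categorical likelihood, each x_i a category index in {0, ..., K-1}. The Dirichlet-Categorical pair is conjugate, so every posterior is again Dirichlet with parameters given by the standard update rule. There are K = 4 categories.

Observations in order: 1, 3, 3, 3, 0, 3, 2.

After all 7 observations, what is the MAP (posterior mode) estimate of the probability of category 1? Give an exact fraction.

45/329

obs 1: x=1 → posterior Dirichlet(2, 5/2, 8/3, 9/5)
obs 2: x=3 → posterior Dirichlet(2, 5/2, 8/3, 14/5)
obs 3: x=3 → posterior Dirichlet(2, 5/2, 8/3, 19/5)
obs 4: x=3 → posterior Dirichlet(2, 5/2, 8/3, 24/5)
obs 5: x=0 → posterior Dirichlet(3, 5/2, 8/3, 24/5)
obs 6: x=3 → posterior Dirichlet(3, 5/2, 8/3, 29/5)
obs 7: x=2 → posterior Dirichlet(3, 5/2, 11/3, 29/5)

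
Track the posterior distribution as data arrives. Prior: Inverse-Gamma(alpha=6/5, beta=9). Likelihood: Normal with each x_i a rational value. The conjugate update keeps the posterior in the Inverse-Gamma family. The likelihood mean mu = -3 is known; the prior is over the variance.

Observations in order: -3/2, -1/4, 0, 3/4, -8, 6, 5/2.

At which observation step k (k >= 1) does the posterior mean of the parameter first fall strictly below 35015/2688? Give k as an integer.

k = 2

obs 1: x=-3/2 → posterior Inverse-Gamma(17/10, 81/8)
obs 2: x=-1/4 → posterior Inverse-Gamma(11/5, 445/32)
obs 3: x=0 → posterior Inverse-Gamma(27/10, 589/32)
obs 4: x=3/4 → posterior Inverse-Gamma(16/5, 407/16)
obs 5: x=-8 → posterior Inverse-Gamma(37/10, 607/16)
obs 6: x=6 → posterior Inverse-Gamma(21/5, 1255/16)
obs 7: x=5/2 → posterior Inverse-Gamma(47/10, 1497/16)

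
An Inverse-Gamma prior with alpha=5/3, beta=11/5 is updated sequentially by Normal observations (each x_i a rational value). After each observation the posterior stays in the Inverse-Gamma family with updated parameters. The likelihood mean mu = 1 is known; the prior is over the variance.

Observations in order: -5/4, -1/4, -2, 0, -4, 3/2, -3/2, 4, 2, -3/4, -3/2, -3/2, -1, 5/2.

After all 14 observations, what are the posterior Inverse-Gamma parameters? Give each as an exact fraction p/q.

alpha=26/3, beta=6747/160

obs 1: x=-5/4 → posterior Inverse-Gamma(13/6, 757/160)
obs 2: x=-1/4 → posterior Inverse-Gamma(8/3, 441/80)
obs 3: x=-2 → posterior Inverse-Gamma(19/6, 801/80)
obs 4: x=0 → posterior Inverse-Gamma(11/3, 841/80)
obs 5: x=-4 → posterior Inverse-Gamma(25/6, 1841/80)
obs 6: x=3/2 → posterior Inverse-Gamma(14/3, 1851/80)
obs 7: x=-3/2 → posterior Inverse-Gamma(31/6, 2101/80)
obs 8: x=4 → posterior Inverse-Gamma(17/3, 2461/80)
obs 9: x=2 → posterior Inverse-Gamma(37/6, 2501/80)
obs 10: x=-3/4 → posterior Inverse-Gamma(20/3, 5247/160)
obs 11: x=-3/2 → posterior Inverse-Gamma(43/6, 5747/160)
obs 12: x=-3/2 → posterior Inverse-Gamma(23/3, 6247/160)
obs 13: x=-1 → posterior Inverse-Gamma(49/6, 6567/160)
obs 14: x=5/2 → posterior Inverse-Gamma(26/3, 6747/160)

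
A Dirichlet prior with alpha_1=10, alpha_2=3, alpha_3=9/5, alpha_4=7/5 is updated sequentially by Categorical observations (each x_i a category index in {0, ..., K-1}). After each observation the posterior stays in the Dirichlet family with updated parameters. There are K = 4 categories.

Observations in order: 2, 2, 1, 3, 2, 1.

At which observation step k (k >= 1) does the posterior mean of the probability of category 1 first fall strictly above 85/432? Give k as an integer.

obs 1: x=2 → posterior Dirichlet(10, 3, 14/5, 7/5)
obs 2: x=2 → posterior Dirichlet(10, 3, 19/5, 7/5)
obs 3: x=1 → posterior Dirichlet(10, 4, 19/5, 7/5)
obs 4: x=3 → posterior Dirichlet(10, 4, 19/5, 12/5)
obs 5: x=2 → posterior Dirichlet(10, 4, 24/5, 12/5)
obs 6: x=1 → posterior Dirichlet(10, 5, 24/5, 12/5)

k = 3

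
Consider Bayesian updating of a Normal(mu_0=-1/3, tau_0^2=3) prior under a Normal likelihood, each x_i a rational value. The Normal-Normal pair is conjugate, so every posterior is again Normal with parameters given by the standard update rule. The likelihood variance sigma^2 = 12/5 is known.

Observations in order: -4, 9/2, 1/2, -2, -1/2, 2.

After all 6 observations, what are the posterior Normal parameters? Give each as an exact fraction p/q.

obs 1: x=-4 → posterior Normal(-64/27, 4/3)
obs 2: x=9/2 → posterior Normal(1/12, 6/7)
obs 3: x=1/2 → posterior Normal(11/57, 12/19)
obs 4: x=-2 → posterior Normal(-19/72, 1/2)
obs 5: x=-1/2 → posterior Normal(-53/174, 12/29)
obs 6: x=2 → posterior Normal(7/204, 6/17)

mu_0=7/204, tau_0^2=6/17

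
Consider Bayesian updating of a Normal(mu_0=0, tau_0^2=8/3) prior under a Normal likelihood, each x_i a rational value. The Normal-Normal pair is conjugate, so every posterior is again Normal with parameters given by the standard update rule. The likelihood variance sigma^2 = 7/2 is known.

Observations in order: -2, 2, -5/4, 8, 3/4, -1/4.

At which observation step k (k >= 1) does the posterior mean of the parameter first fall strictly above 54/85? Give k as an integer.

obs 1: x=-2 → posterior Normal(-32/37, 56/37)
obs 2: x=2 → posterior Normal(0, 56/53)
obs 3: x=-5/4 → posterior Normal(-20/69, 56/69)
obs 4: x=8 → posterior Normal(108/85, 56/85)
obs 5: x=3/4 → posterior Normal(120/101, 56/101)
obs 6: x=-1/4 → posterior Normal(116/117, 56/117)

k = 4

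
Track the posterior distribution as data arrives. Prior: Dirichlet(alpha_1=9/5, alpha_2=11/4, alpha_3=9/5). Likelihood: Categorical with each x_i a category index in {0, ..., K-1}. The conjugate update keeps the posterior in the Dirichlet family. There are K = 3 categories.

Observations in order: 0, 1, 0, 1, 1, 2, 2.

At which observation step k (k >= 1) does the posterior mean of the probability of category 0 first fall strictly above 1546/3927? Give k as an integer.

obs 1: x=0 → posterior Dirichlet(14/5, 11/4, 9/5)
obs 2: x=1 → posterior Dirichlet(14/5, 15/4, 9/5)
obs 3: x=0 → posterior Dirichlet(19/5, 15/4, 9/5)
obs 4: x=1 → posterior Dirichlet(19/5, 19/4, 9/5)
obs 5: x=1 → posterior Dirichlet(19/5, 23/4, 9/5)
obs 6: x=2 → posterior Dirichlet(19/5, 23/4, 14/5)
obs 7: x=2 → posterior Dirichlet(19/5, 23/4, 19/5)

k = 3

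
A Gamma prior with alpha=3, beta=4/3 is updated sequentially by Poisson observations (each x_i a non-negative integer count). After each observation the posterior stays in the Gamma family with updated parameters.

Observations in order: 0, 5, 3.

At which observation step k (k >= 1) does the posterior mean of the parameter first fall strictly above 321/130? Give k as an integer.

obs 1: x=0 → posterior Gamma(3, 7/3)
obs 2: x=5 → posterior Gamma(8, 10/3)
obs 3: x=3 → posterior Gamma(11, 13/3)

k = 3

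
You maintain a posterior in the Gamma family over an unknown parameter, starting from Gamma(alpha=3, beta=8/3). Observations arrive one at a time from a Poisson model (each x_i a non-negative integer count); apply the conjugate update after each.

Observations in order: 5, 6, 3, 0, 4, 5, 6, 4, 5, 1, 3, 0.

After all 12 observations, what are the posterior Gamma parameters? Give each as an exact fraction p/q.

obs 1: x=5 → posterior Gamma(8, 11/3)
obs 2: x=6 → posterior Gamma(14, 14/3)
obs 3: x=3 → posterior Gamma(17, 17/3)
obs 4: x=0 → posterior Gamma(17, 20/3)
obs 5: x=4 → posterior Gamma(21, 23/3)
obs 6: x=5 → posterior Gamma(26, 26/3)
obs 7: x=6 → posterior Gamma(32, 29/3)
obs 8: x=4 → posterior Gamma(36, 32/3)
obs 9: x=5 → posterior Gamma(41, 35/3)
obs 10: x=1 → posterior Gamma(42, 38/3)
obs 11: x=3 → posterior Gamma(45, 41/3)
obs 12: x=0 → posterior Gamma(45, 44/3)

alpha=45, beta=44/3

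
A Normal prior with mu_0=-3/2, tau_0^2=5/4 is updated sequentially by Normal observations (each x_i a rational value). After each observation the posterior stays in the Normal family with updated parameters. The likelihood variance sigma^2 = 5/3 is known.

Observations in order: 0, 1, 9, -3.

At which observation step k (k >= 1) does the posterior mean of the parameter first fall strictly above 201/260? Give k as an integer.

k = 3

obs 1: x=0 → posterior Normal(-6/7, 5/7)
obs 2: x=1 → posterior Normal(-3/10, 1/2)
obs 3: x=9 → posterior Normal(24/13, 5/13)
obs 4: x=-3 → posterior Normal(15/16, 5/16)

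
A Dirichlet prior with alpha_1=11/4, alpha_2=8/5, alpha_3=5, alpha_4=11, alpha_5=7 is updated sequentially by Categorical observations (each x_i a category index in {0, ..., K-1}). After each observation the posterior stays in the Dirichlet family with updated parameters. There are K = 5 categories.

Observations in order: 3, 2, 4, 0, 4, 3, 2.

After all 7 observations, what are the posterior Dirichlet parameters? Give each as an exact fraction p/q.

alpha_1=15/4, alpha_2=8/5, alpha_3=7, alpha_4=13, alpha_5=9

obs 1: x=3 → posterior Dirichlet(11/4, 8/5, 5, 12, 7)
obs 2: x=2 → posterior Dirichlet(11/4, 8/5, 6, 12, 7)
obs 3: x=4 → posterior Dirichlet(11/4, 8/5, 6, 12, 8)
obs 4: x=0 → posterior Dirichlet(15/4, 8/5, 6, 12, 8)
obs 5: x=4 → posterior Dirichlet(15/4, 8/5, 6, 12, 9)
obs 6: x=3 → posterior Dirichlet(15/4, 8/5, 6, 13, 9)
obs 7: x=2 → posterior Dirichlet(15/4, 8/5, 7, 13, 9)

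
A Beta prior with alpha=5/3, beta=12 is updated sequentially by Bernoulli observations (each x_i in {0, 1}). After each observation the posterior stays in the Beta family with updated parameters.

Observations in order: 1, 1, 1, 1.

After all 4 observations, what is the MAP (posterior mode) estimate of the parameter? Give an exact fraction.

14/47

obs 1: x=1 → posterior Beta(8/3, 12)
obs 2: x=1 → posterior Beta(11/3, 12)
obs 3: x=1 → posterior Beta(14/3, 12)
obs 4: x=1 → posterior Beta(17/3, 12)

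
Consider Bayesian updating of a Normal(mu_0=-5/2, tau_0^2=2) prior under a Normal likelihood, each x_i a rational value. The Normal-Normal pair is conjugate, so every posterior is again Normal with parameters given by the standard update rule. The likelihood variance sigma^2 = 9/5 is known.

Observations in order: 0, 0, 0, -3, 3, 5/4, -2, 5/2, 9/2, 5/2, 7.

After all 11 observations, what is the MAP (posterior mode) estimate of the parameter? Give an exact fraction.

135/119

obs 1: x=0 → posterior Normal(-45/38, 18/19)
obs 2: x=0 → posterior Normal(-45/58, 18/29)
obs 3: x=0 → posterior Normal(-15/26, 6/13)
obs 4: x=-3 → posterior Normal(-15/14, 18/49)
obs 5: x=3 → posterior Normal(-45/118, 18/59)
obs 6: x=5/4 → posterior Normal(-10/69, 6/23)
obs 7: x=-2 → posterior Normal(-30/79, 18/79)
obs 8: x=5/2 → posterior Normal(-5/89, 18/89)
obs 9: x=9/2 → posterior Normal(40/99, 2/11)
obs 10: x=5/2 → posterior Normal(65/109, 18/109)
obs 11: x=7 → posterior Normal(135/119, 18/119)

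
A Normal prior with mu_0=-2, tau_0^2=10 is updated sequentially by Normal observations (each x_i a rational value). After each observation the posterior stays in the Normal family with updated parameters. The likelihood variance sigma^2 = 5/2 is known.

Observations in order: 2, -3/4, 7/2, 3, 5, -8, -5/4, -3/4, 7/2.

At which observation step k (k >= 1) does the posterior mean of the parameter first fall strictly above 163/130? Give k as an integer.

obs 1: x=2 → posterior Normal(6/5, 2)
obs 2: x=-3/4 → posterior Normal(1/3, 10/9)
obs 3: x=7/2 → posterior Normal(17/13, 10/13)
obs 4: x=3 → posterior Normal(29/17, 10/17)
obs 5: x=5 → posterior Normal(7/3, 10/21)
obs 6: x=-8 → posterior Normal(17/25, 2/5)
obs 7: x=-5/4 → posterior Normal(12/29, 10/29)
obs 8: x=-3/4 → posterior Normal(3/11, 10/33)
obs 9: x=7/2 → posterior Normal(23/37, 10/37)

k = 3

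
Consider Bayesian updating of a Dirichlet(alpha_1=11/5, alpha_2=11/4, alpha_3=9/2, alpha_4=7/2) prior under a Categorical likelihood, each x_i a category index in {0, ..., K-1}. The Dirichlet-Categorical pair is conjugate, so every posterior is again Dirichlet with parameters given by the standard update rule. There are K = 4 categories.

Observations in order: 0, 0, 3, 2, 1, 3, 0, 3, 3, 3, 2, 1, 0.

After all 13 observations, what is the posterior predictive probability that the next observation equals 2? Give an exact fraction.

obs 1: x=0 → posterior Dirichlet(16/5, 11/4, 9/2, 7/2)
obs 2: x=0 → posterior Dirichlet(21/5, 11/4, 9/2, 7/2)
obs 3: x=3 → posterior Dirichlet(21/5, 11/4, 9/2, 9/2)
obs 4: x=2 → posterior Dirichlet(21/5, 11/4, 11/2, 9/2)
obs 5: x=1 → posterior Dirichlet(21/5, 15/4, 11/2, 9/2)
obs 6: x=3 → posterior Dirichlet(21/5, 15/4, 11/2, 11/2)
obs 7: x=0 → posterior Dirichlet(26/5, 15/4, 11/2, 11/2)
obs 8: x=3 → posterior Dirichlet(26/5, 15/4, 11/2, 13/2)
obs 9: x=3 → posterior Dirichlet(26/5, 15/4, 11/2, 15/2)
obs 10: x=3 → posterior Dirichlet(26/5, 15/4, 11/2, 17/2)
obs 11: x=2 → posterior Dirichlet(26/5, 15/4, 13/2, 17/2)
obs 12: x=1 → posterior Dirichlet(26/5, 19/4, 13/2, 17/2)
obs 13: x=0 → posterior Dirichlet(31/5, 19/4, 13/2, 17/2)

130/519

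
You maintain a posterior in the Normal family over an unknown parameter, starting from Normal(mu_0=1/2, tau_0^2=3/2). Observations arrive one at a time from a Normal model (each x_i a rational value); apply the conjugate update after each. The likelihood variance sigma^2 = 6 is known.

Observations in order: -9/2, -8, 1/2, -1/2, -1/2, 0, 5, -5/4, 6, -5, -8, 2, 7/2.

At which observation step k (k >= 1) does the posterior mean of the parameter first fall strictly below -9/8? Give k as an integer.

obs 1: x=-9/2 → posterior Normal(-1/2, 6/5)
obs 2: x=-8 → posterior Normal(-7/4, 1)
obs 3: x=1/2 → posterior Normal(-10/7, 6/7)
obs 4: x=-1/2 → posterior Normal(-21/16, 3/4)
obs 5: x=-1/2 → posterior Normal(-11/9, 2/3)
obs 6: x=0 → posterior Normal(-11/10, 3/5)
obs 7: x=5 → posterior Normal(-6/11, 6/11)
obs 8: x=-5/4 → posterior Normal(-29/48, 1/2)
obs 9: x=6 → posterior Normal(-5/52, 6/13)
obs 10: x=-5 → posterior Normal(-25/56, 3/7)
obs 11: x=-8 → posterior Normal(-19/20, 2/5)
obs 12: x=2 → posterior Normal(-49/64, 3/8)
obs 13: x=7/2 → posterior Normal(-35/68, 6/17)

k = 2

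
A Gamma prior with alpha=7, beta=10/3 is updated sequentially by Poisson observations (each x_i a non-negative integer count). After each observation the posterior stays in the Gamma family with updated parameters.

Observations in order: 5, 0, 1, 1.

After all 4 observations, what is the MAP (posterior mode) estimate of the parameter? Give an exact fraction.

39/22

obs 1: x=5 → posterior Gamma(12, 13/3)
obs 2: x=0 → posterior Gamma(12, 16/3)
obs 3: x=1 → posterior Gamma(13, 19/3)
obs 4: x=1 → posterior Gamma(14, 22/3)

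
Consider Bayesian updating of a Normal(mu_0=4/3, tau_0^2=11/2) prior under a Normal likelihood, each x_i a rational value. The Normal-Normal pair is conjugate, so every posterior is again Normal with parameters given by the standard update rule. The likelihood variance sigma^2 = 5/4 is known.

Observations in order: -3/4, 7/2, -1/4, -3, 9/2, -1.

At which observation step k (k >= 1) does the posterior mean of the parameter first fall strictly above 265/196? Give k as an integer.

obs 1: x=-3/4 → posterior Normal(-59/162, 55/54)
obs 2: x=7/2 → posterior Normal(403/294, 55/98)
obs 3: x=-1/4 → posterior Normal(185/213, 55/142)
obs 4: x=-3 → posterior Normal(-13/279, 55/186)
obs 5: x=9/2 → posterior Normal(284/345, 11/46)
obs 6: x=-1 → posterior Normal(218/411, 55/274)

k = 2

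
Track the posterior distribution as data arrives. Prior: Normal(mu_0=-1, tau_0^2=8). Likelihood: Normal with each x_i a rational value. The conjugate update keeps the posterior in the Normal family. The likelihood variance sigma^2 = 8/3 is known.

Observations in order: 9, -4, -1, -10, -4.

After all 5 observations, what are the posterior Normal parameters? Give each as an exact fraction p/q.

mu_0=-31/16, tau_0^2=1/2

obs 1: x=9 → posterior Normal(13/2, 2)
obs 2: x=-4 → posterior Normal(2, 8/7)
obs 3: x=-1 → posterior Normal(11/10, 4/5)
obs 4: x=-10 → posterior Normal(-19/13, 8/13)
obs 5: x=-4 → posterior Normal(-31/16, 1/2)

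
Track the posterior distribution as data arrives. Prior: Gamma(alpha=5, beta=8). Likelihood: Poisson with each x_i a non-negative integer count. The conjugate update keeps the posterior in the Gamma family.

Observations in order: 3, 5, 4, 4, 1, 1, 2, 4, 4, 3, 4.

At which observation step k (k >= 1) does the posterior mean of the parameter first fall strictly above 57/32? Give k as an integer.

obs 1: x=3 → posterior Gamma(8, 9)
obs 2: x=5 → posterior Gamma(13, 10)
obs 3: x=4 → posterior Gamma(17, 11)
obs 4: x=4 → posterior Gamma(21, 12)
obs 5: x=1 → posterior Gamma(22, 13)
obs 6: x=1 → posterior Gamma(23, 14)
obs 7: x=2 → posterior Gamma(25, 15)
obs 8: x=4 → posterior Gamma(29, 16)
obs 9: x=4 → posterior Gamma(33, 17)
obs 10: x=3 → posterior Gamma(36, 18)
obs 11: x=4 → posterior Gamma(40, 19)

k = 8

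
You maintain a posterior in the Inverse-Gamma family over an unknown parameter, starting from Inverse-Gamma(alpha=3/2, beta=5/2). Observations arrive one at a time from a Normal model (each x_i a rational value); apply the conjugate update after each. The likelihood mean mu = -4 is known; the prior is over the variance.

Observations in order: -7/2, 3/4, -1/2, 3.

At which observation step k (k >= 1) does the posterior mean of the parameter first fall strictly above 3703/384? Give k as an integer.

k = 3

obs 1: x=-7/2 → posterior Inverse-Gamma(2, 21/8)
obs 2: x=3/4 → posterior Inverse-Gamma(5/2, 445/32)
obs 3: x=-1/2 → posterior Inverse-Gamma(3, 641/32)
obs 4: x=3 → posterior Inverse-Gamma(7/2, 1425/32)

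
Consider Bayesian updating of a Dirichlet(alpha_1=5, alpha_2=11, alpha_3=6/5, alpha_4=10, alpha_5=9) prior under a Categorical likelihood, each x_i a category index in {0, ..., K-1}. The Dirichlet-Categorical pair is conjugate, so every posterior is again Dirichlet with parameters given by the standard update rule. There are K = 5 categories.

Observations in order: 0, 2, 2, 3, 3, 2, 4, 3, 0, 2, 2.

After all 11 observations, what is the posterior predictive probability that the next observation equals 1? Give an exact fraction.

obs 1: x=0 → posterior Dirichlet(6, 11, 6/5, 10, 9)
obs 2: x=2 → posterior Dirichlet(6, 11, 11/5, 10, 9)
obs 3: x=2 → posterior Dirichlet(6, 11, 16/5, 10, 9)
obs 4: x=3 → posterior Dirichlet(6, 11, 16/5, 11, 9)
obs 5: x=3 → posterior Dirichlet(6, 11, 16/5, 12, 9)
obs 6: x=2 → posterior Dirichlet(6, 11, 21/5, 12, 9)
obs 7: x=4 → posterior Dirichlet(6, 11, 21/5, 12, 10)
obs 8: x=3 → posterior Dirichlet(6, 11, 21/5, 13, 10)
obs 9: x=0 → posterior Dirichlet(7, 11, 21/5, 13, 10)
obs 10: x=2 → posterior Dirichlet(7, 11, 26/5, 13, 10)
obs 11: x=2 → posterior Dirichlet(7, 11, 31/5, 13, 10)

55/236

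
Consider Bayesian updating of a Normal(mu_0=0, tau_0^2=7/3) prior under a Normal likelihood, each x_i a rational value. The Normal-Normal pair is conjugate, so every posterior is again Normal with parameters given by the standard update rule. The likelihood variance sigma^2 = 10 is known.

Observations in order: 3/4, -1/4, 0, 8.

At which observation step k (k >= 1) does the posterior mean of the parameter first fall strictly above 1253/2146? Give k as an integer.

k = 4

obs 1: x=3/4 → posterior Normal(21/148, 70/37)
obs 2: x=-1/4 → posterior Normal(7/88, 35/22)
obs 3: x=0 → posterior Normal(7/102, 70/51)
obs 4: x=8 → posterior Normal(119/116, 35/29)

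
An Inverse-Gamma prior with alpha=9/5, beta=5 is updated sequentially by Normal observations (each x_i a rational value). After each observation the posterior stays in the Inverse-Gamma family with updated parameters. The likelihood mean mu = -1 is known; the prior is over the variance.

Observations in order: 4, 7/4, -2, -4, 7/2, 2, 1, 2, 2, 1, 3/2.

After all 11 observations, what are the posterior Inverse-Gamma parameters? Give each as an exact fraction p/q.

obs 1: x=4 → posterior Inverse-Gamma(23/10, 35/2)
obs 2: x=7/4 → posterior Inverse-Gamma(14/5, 681/32)
obs 3: x=-2 → posterior Inverse-Gamma(33/10, 697/32)
obs 4: x=-4 → posterior Inverse-Gamma(19/5, 841/32)
obs 5: x=7/2 → posterior Inverse-Gamma(43/10, 1165/32)
obs 6: x=2 → posterior Inverse-Gamma(24/5, 1309/32)
obs 7: x=1 → posterior Inverse-Gamma(53/10, 1373/32)
obs 8: x=2 → posterior Inverse-Gamma(29/5, 1517/32)
obs 9: x=2 → posterior Inverse-Gamma(63/10, 1661/32)
obs 10: x=1 → posterior Inverse-Gamma(34/5, 1725/32)
obs 11: x=3/2 → posterior Inverse-Gamma(73/10, 1825/32)

alpha=73/10, beta=1825/32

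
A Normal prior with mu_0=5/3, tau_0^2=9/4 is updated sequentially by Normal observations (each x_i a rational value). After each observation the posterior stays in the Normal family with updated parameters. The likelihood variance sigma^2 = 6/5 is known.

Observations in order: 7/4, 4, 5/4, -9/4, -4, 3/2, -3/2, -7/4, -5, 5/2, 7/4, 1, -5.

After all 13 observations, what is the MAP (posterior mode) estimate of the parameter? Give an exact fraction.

-125/348

obs 1: x=7/4 → posterior Normal(475/276, 18/23)
obs 2: x=4 → posterior Normal(1195/456, 9/19)
obs 3: x=5/4 → posterior Normal(355/159, 18/53)
obs 4: x=-9/4 → posterior Normal(1015/816, 9/34)
obs 5: x=-4 → posterior Normal(295/996, 18/83)
obs 6: x=3/2 → posterior Normal(565/1176, 9/49)
obs 7: x=-3/2 → posterior Normal(295/1356, 18/113)
obs 8: x=-7/4 → posterior Normal(-5/384, 9/64)
obs 9: x=-5 → posterior Normal(-230/429, 18/143)
obs 10: x=5/2 → posterior Normal(-235/948, 9/79)
obs 11: x=7/4 → posterior Normal(-155/2076, 18/173)
obs 12: x=1 → posterior Normal(25/2256, 9/94)
obs 13: x=-5 → posterior Normal(-125/348, 18/203)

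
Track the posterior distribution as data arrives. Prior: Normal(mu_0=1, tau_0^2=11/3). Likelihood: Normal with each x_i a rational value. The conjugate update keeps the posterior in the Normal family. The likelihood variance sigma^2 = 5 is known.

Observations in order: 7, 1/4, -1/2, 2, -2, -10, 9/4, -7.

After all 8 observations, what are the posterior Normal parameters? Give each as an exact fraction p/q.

mu_0=-73/103, tau_0^2=55/103

obs 1: x=7 → posterior Normal(46/13, 55/26)
obs 2: x=1/4 → posterior Normal(379/148, 55/37)
obs 3: x=-1/2 → posterior Normal(119/64, 55/48)
obs 4: x=2 → posterior Normal(445/236, 55/59)
obs 5: x=-2 → posterior Normal(51/40, 11/14)
obs 6: x=-10 → posterior Normal(-83/324, 55/81)
obs 7: x=9/4 → posterior Normal(1/23, 55/92)
obs 8: x=-7 → posterior Normal(-73/103, 55/103)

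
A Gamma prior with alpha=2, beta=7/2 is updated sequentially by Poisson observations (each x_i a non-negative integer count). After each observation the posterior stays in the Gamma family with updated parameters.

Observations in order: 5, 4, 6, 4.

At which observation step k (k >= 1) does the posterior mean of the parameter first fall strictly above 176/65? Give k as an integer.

obs 1: x=5 → posterior Gamma(7, 9/2)
obs 2: x=4 → posterior Gamma(11, 11/2)
obs 3: x=6 → posterior Gamma(17, 13/2)
obs 4: x=4 → posterior Gamma(21, 15/2)

k = 4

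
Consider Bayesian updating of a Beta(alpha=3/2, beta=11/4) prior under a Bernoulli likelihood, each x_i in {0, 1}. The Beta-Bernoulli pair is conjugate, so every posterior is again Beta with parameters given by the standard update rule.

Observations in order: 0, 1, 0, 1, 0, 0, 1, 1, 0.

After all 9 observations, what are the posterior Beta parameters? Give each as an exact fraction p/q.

obs 1: x=0 → posterior Beta(3/2, 15/4)
obs 2: x=1 → posterior Beta(5/2, 15/4)
obs 3: x=0 → posterior Beta(5/2, 19/4)
obs 4: x=1 → posterior Beta(7/2, 19/4)
obs 5: x=0 → posterior Beta(7/2, 23/4)
obs 6: x=0 → posterior Beta(7/2, 27/4)
obs 7: x=1 → posterior Beta(9/2, 27/4)
obs 8: x=1 → posterior Beta(11/2, 27/4)
obs 9: x=0 → posterior Beta(11/2, 31/4)

alpha=11/2, beta=31/4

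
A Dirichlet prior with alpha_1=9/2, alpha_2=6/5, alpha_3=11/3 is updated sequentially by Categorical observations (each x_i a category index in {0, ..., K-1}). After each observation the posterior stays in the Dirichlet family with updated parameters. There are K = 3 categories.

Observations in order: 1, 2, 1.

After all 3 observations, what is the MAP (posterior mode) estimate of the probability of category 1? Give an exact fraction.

66/281

obs 1: x=1 → posterior Dirichlet(9/2, 11/5, 11/3)
obs 2: x=2 → posterior Dirichlet(9/2, 11/5, 14/3)
obs 3: x=1 → posterior Dirichlet(9/2, 16/5, 14/3)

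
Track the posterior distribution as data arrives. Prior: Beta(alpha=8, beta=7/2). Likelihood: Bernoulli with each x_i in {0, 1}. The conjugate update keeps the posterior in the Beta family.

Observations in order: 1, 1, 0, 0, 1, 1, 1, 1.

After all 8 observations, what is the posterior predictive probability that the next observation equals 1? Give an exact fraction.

28/39

obs 1: x=1 → posterior Beta(9, 7/2)
obs 2: x=1 → posterior Beta(10, 7/2)
obs 3: x=0 → posterior Beta(10, 9/2)
obs 4: x=0 → posterior Beta(10, 11/2)
obs 5: x=1 → posterior Beta(11, 11/2)
obs 6: x=1 → posterior Beta(12, 11/2)
obs 7: x=1 → posterior Beta(13, 11/2)
obs 8: x=1 → posterior Beta(14, 11/2)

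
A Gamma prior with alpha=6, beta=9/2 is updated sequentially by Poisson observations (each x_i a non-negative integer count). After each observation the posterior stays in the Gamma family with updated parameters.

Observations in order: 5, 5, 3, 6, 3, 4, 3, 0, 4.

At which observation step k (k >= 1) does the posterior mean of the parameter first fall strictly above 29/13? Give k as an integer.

obs 1: x=5 → posterior Gamma(11, 11/2)
obs 2: x=5 → posterior Gamma(16, 13/2)
obs 3: x=3 → posterior Gamma(19, 15/2)
obs 4: x=6 → posterior Gamma(25, 17/2)
obs 5: x=3 → posterior Gamma(28, 19/2)
obs 6: x=4 → posterior Gamma(32, 21/2)
obs 7: x=3 → posterior Gamma(35, 23/2)
obs 8: x=0 → posterior Gamma(35, 25/2)
obs 9: x=4 → posterior Gamma(39, 27/2)

k = 2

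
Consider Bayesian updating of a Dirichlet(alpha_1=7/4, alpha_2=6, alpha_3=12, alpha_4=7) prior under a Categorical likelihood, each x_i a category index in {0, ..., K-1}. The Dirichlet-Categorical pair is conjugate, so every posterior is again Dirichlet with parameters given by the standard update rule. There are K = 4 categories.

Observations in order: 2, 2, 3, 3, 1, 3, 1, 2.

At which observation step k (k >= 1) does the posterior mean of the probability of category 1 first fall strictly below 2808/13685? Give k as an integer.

obs 1: x=2 → posterior Dirichlet(7/4, 6, 13, 7)
obs 2: x=2 → posterior Dirichlet(7/4, 6, 14, 7)
obs 3: x=3 → posterior Dirichlet(7/4, 6, 14, 8)
obs 4: x=3 → posterior Dirichlet(7/4, 6, 14, 9)
obs 5: x=1 → posterior Dirichlet(7/4, 7, 14, 9)
obs 6: x=3 → posterior Dirichlet(7/4, 7, 14, 10)
obs 7: x=1 → posterior Dirichlet(7/4, 8, 14, 10)
obs 8: x=2 → posterior Dirichlet(7/4, 8, 15, 10)

k = 3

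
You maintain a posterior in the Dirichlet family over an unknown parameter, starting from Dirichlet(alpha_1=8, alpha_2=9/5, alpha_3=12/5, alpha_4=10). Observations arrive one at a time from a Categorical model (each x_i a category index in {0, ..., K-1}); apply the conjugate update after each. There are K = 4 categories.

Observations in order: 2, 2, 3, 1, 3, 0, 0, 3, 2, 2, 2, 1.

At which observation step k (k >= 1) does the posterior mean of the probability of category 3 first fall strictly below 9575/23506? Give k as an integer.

k = 10

obs 1: x=2 → posterior Dirichlet(8, 9/5, 17/5, 10)
obs 2: x=2 → posterior Dirichlet(8, 9/5, 22/5, 10)
obs 3: x=3 → posterior Dirichlet(8, 9/5, 22/5, 11)
obs 4: x=1 → posterior Dirichlet(8, 14/5, 22/5, 11)
obs 5: x=3 → posterior Dirichlet(8, 14/5, 22/5, 12)
obs 6: x=0 → posterior Dirichlet(9, 14/5, 22/5, 12)
obs 7: x=0 → posterior Dirichlet(10, 14/5, 22/5, 12)
obs 8: x=3 → posterior Dirichlet(10, 14/5, 22/5, 13)
obs 9: x=2 → posterior Dirichlet(10, 14/5, 27/5, 13)
obs 10: x=2 → posterior Dirichlet(10, 14/5, 32/5, 13)
obs 11: x=2 → posterior Dirichlet(10, 14/5, 37/5, 13)
obs 12: x=1 → posterior Dirichlet(10, 19/5, 37/5, 13)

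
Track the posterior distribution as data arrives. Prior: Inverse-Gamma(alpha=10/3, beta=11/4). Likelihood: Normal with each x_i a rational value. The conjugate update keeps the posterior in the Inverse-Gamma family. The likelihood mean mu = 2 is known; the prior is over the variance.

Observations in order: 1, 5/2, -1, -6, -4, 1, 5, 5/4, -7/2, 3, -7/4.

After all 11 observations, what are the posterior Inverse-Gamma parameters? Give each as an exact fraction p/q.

alpha=53/6, beta=1373/16

obs 1: x=1 → posterior Inverse-Gamma(23/6, 13/4)
obs 2: x=5/2 → posterior Inverse-Gamma(13/3, 27/8)
obs 3: x=-1 → posterior Inverse-Gamma(29/6, 63/8)
obs 4: x=-6 → posterior Inverse-Gamma(16/3, 319/8)
obs 5: x=-4 → posterior Inverse-Gamma(35/6, 463/8)
obs 6: x=1 → posterior Inverse-Gamma(19/3, 467/8)
obs 7: x=5 → posterior Inverse-Gamma(41/6, 503/8)
obs 8: x=5/4 → posterior Inverse-Gamma(22/3, 2021/32)
obs 9: x=-7/2 → posterior Inverse-Gamma(47/6, 2505/32)
obs 10: x=3 → posterior Inverse-Gamma(25/3, 2521/32)
obs 11: x=-7/4 → posterior Inverse-Gamma(53/6, 1373/16)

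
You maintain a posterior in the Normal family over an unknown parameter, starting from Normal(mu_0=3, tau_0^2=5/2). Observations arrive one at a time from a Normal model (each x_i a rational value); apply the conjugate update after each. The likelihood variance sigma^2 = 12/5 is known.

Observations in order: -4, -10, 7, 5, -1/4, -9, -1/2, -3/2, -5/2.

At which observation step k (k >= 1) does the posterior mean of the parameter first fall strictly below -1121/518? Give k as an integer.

k = 2

obs 1: x=-4 → posterior Normal(-4/7, 60/49)
obs 2: x=-10 → posterior Normal(-139/37, 30/37)
obs 3: x=7 → posterior Normal(-103/99, 20/33)
obs 4: x=5 → posterior Normal(11/62, 15/31)
obs 5: x=-1/4 → posterior Normal(63/596, 60/149)
obs 6: x=-9 → posterior Normal(-279/232, 10/29)
obs 7: x=-1/2 → posterior Normal(-887/796, 60/199)
obs 8: x=-3/2 → posterior Normal(-1037/896, 15/56)
obs 9: x=-5/2 → posterior Normal(-429/332, 20/83)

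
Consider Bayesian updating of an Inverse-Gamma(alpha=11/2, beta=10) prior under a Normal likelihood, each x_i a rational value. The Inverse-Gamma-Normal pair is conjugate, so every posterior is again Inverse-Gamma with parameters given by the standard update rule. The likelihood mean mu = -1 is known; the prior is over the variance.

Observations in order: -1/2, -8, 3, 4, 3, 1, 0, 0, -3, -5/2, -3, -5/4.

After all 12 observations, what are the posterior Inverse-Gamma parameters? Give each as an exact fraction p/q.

alpha=23/2, beta=2281/32

obs 1: x=-1/2 → posterior Inverse-Gamma(6, 81/8)
obs 2: x=-8 → posterior Inverse-Gamma(13/2, 277/8)
obs 3: x=3 → posterior Inverse-Gamma(7, 341/8)
obs 4: x=4 → posterior Inverse-Gamma(15/2, 441/8)
obs 5: x=3 → posterior Inverse-Gamma(8, 505/8)
obs 6: x=1 → posterior Inverse-Gamma(17/2, 521/8)
obs 7: x=0 → posterior Inverse-Gamma(9, 525/8)
obs 8: x=0 → posterior Inverse-Gamma(19/2, 529/8)
obs 9: x=-3 → posterior Inverse-Gamma(10, 545/8)
obs 10: x=-5/2 → posterior Inverse-Gamma(21/2, 277/4)
obs 11: x=-3 → posterior Inverse-Gamma(11, 285/4)
obs 12: x=-5/4 → posterior Inverse-Gamma(23/2, 2281/32)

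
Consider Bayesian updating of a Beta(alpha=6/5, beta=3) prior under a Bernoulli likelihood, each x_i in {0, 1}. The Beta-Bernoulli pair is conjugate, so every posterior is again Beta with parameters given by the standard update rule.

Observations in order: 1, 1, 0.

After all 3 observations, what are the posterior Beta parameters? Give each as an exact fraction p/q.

obs 1: x=1 → posterior Beta(11/5, 3)
obs 2: x=1 → posterior Beta(16/5, 3)
obs 3: x=0 → posterior Beta(16/5, 4)

alpha=16/5, beta=4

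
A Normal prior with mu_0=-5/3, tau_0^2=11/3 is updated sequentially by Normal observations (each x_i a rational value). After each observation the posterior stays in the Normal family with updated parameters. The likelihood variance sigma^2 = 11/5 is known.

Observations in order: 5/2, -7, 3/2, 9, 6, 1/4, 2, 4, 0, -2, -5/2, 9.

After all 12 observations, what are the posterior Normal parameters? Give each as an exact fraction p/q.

obs 1: x=5/2 → posterior Normal(15/16, 11/8)
obs 2: x=-7 → posterior Normal(-55/26, 11/13)
obs 3: x=3/2 → posterior Normal(-10/9, 11/18)
obs 4: x=9 → posterior Normal(25/23, 11/23)
obs 5: x=6 → posterior Normal(55/28, 11/28)
obs 6: x=1/4 → posterior Normal(75/44, 1/3)
obs 7: x=2 → posterior Normal(265/152, 11/38)
obs 8: x=4 → posterior Normal(345/172, 11/43)
obs 9: x=0 → posterior Normal(115/64, 11/48)
obs 10: x=-2 → posterior Normal(305/212, 11/53)
obs 11: x=-5/2 → posterior Normal(255/232, 11/58)
obs 12: x=9 → posterior Normal(145/84, 11/63)

mu_0=145/84, tau_0^2=11/63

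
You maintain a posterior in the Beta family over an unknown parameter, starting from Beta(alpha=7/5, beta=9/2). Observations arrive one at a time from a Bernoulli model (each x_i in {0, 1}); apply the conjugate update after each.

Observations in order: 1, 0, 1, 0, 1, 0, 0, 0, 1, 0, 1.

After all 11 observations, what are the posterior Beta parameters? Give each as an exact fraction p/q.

alpha=32/5, beta=21/2

obs 1: x=1 → posterior Beta(12/5, 9/2)
obs 2: x=0 → posterior Beta(12/5, 11/2)
obs 3: x=1 → posterior Beta(17/5, 11/2)
obs 4: x=0 → posterior Beta(17/5, 13/2)
obs 5: x=1 → posterior Beta(22/5, 13/2)
obs 6: x=0 → posterior Beta(22/5, 15/2)
obs 7: x=0 → posterior Beta(22/5, 17/2)
obs 8: x=0 → posterior Beta(22/5, 19/2)
obs 9: x=1 → posterior Beta(27/5, 19/2)
obs 10: x=0 → posterior Beta(27/5, 21/2)
obs 11: x=1 → posterior Beta(32/5, 21/2)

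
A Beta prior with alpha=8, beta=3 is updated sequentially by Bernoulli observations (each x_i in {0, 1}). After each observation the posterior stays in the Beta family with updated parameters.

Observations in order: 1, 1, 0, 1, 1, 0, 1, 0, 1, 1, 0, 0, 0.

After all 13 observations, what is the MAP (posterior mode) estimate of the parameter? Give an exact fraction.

obs 1: x=1 → posterior Beta(9, 3)
obs 2: x=1 → posterior Beta(10, 3)
obs 3: x=0 → posterior Beta(10, 4)
obs 4: x=1 → posterior Beta(11, 4)
obs 5: x=1 → posterior Beta(12, 4)
obs 6: x=0 → posterior Beta(12, 5)
obs 7: x=1 → posterior Beta(13, 5)
obs 8: x=0 → posterior Beta(13, 6)
obs 9: x=1 → posterior Beta(14, 6)
obs 10: x=1 → posterior Beta(15, 6)
obs 11: x=0 → posterior Beta(15, 7)
obs 12: x=0 → posterior Beta(15, 8)
obs 13: x=0 → posterior Beta(15, 9)

7/11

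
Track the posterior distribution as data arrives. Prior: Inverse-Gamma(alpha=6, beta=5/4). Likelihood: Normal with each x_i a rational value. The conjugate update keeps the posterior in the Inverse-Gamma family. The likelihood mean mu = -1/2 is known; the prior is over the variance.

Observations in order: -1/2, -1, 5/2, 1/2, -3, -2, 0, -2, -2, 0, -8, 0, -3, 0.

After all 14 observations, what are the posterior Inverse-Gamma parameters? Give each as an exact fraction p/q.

obs 1: x=-1/2 → posterior Inverse-Gamma(13/2, 5/4)
obs 2: x=-1 → posterior Inverse-Gamma(7, 11/8)
obs 3: x=5/2 → posterior Inverse-Gamma(15/2, 47/8)
obs 4: x=1/2 → posterior Inverse-Gamma(8, 51/8)
obs 5: x=-3 → posterior Inverse-Gamma(17/2, 19/2)
obs 6: x=-2 → posterior Inverse-Gamma(9, 85/8)
obs 7: x=0 → posterior Inverse-Gamma(19/2, 43/4)
obs 8: x=-2 → posterior Inverse-Gamma(10, 95/8)
obs 9: x=-2 → posterior Inverse-Gamma(21/2, 13)
obs 10: x=0 → posterior Inverse-Gamma(11, 105/8)
obs 11: x=-8 → posterior Inverse-Gamma(23/2, 165/4)
obs 12: x=0 → posterior Inverse-Gamma(12, 331/8)
obs 13: x=-3 → posterior Inverse-Gamma(25/2, 89/2)
obs 14: x=0 → posterior Inverse-Gamma(13, 357/8)

alpha=13, beta=357/8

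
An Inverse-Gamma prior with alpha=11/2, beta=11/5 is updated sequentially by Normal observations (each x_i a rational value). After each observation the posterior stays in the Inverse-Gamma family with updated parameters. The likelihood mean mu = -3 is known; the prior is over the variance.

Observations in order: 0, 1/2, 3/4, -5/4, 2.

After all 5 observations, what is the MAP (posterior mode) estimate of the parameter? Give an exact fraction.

obs 1: x=0 → posterior Inverse-Gamma(6, 67/10)
obs 2: x=1/2 → posterior Inverse-Gamma(13/2, 513/40)
obs 3: x=3/4 → posterior Inverse-Gamma(7, 3177/160)
obs 4: x=-5/4 → posterior Inverse-Gamma(15/2, 1711/80)
obs 5: x=2 → posterior Inverse-Gamma(8, 2711/80)

2711/720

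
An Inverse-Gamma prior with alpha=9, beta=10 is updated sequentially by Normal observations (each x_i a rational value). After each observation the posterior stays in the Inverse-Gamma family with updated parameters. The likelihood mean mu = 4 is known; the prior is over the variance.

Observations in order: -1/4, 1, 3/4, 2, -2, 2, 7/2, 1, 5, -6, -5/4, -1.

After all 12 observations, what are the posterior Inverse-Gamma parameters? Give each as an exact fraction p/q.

obs 1: x=-1/4 → posterior Inverse-Gamma(19/2, 609/32)
obs 2: x=1 → posterior Inverse-Gamma(10, 753/32)
obs 3: x=3/4 → posterior Inverse-Gamma(21/2, 461/16)
obs 4: x=2 → posterior Inverse-Gamma(11, 493/16)
obs 5: x=-2 → posterior Inverse-Gamma(23/2, 781/16)
obs 6: x=2 → posterior Inverse-Gamma(12, 813/16)
obs 7: x=7/2 → posterior Inverse-Gamma(25/2, 815/16)
obs 8: x=1 → posterior Inverse-Gamma(13, 887/16)
obs 9: x=5 → posterior Inverse-Gamma(27/2, 895/16)
obs 10: x=-6 → posterior Inverse-Gamma(14, 1695/16)
obs 11: x=-5/4 → posterior Inverse-Gamma(29/2, 3831/32)
obs 12: x=-1 → posterior Inverse-Gamma(15, 4231/32)

alpha=15, beta=4231/32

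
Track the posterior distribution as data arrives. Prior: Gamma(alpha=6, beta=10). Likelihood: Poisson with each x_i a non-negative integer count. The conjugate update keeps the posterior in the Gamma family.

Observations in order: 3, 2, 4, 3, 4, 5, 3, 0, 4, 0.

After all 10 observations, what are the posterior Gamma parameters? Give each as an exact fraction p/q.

alpha=34, beta=20

obs 1: x=3 → posterior Gamma(9, 11)
obs 2: x=2 → posterior Gamma(11, 12)
obs 3: x=4 → posterior Gamma(15, 13)
obs 4: x=3 → posterior Gamma(18, 14)
obs 5: x=4 → posterior Gamma(22, 15)
obs 6: x=5 → posterior Gamma(27, 16)
obs 7: x=3 → posterior Gamma(30, 17)
obs 8: x=0 → posterior Gamma(30, 18)
obs 9: x=4 → posterior Gamma(34, 19)
obs 10: x=0 → posterior Gamma(34, 20)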